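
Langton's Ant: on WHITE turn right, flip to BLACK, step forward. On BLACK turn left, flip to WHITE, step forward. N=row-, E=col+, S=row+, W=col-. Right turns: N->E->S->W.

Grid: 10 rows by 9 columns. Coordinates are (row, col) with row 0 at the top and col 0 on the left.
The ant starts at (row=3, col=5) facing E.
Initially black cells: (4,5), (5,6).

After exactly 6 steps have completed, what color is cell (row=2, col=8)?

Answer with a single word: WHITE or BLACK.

Step 1: on WHITE (3,5): turn R to S, flip to black, move to (4,5). |black|=3
Step 2: on BLACK (4,5): turn L to E, flip to white, move to (4,6). |black|=2
Step 3: on WHITE (4,6): turn R to S, flip to black, move to (5,6). |black|=3
Step 4: on BLACK (5,6): turn L to E, flip to white, move to (5,7). |black|=2
Step 5: on WHITE (5,7): turn R to S, flip to black, move to (6,7). |black|=3
Step 6: on WHITE (6,7): turn R to W, flip to black, move to (6,6). |black|=4

Answer: WHITE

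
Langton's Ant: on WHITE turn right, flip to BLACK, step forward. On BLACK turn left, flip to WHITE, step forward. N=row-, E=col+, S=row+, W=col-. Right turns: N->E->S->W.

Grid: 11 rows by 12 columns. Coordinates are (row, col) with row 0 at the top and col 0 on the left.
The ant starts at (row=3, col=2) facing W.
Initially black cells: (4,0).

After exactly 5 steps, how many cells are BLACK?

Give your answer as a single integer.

Step 1: on WHITE (3,2): turn R to N, flip to black, move to (2,2). |black|=2
Step 2: on WHITE (2,2): turn R to E, flip to black, move to (2,3). |black|=3
Step 3: on WHITE (2,3): turn R to S, flip to black, move to (3,3). |black|=4
Step 4: on WHITE (3,3): turn R to W, flip to black, move to (3,2). |black|=5
Step 5: on BLACK (3,2): turn L to S, flip to white, move to (4,2). |black|=4

Answer: 4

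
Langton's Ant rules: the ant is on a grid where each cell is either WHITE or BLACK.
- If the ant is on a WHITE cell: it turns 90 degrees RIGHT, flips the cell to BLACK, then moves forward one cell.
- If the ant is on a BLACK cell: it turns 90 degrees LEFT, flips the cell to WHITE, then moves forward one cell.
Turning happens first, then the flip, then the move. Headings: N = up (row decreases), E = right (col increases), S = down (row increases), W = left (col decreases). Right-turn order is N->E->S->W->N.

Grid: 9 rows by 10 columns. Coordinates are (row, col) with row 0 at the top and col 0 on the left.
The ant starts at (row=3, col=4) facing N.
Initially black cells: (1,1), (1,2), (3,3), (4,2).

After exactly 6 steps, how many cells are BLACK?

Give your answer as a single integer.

Step 1: on WHITE (3,4): turn R to E, flip to black, move to (3,5). |black|=5
Step 2: on WHITE (3,5): turn R to S, flip to black, move to (4,5). |black|=6
Step 3: on WHITE (4,5): turn R to W, flip to black, move to (4,4). |black|=7
Step 4: on WHITE (4,4): turn R to N, flip to black, move to (3,4). |black|=8
Step 5: on BLACK (3,4): turn L to W, flip to white, move to (3,3). |black|=7
Step 6: on BLACK (3,3): turn L to S, flip to white, move to (4,3). |black|=6

Answer: 6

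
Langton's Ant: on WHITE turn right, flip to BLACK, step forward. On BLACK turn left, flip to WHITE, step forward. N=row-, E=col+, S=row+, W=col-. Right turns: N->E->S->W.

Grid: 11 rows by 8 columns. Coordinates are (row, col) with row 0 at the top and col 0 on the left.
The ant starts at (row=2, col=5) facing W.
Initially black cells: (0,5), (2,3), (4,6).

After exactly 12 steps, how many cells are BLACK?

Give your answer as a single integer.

Step 1: on WHITE (2,5): turn R to N, flip to black, move to (1,5). |black|=4
Step 2: on WHITE (1,5): turn R to E, flip to black, move to (1,6). |black|=5
Step 3: on WHITE (1,6): turn R to S, flip to black, move to (2,6). |black|=6
Step 4: on WHITE (2,6): turn R to W, flip to black, move to (2,5). |black|=7
Step 5: on BLACK (2,5): turn L to S, flip to white, move to (3,5). |black|=6
Step 6: on WHITE (3,5): turn R to W, flip to black, move to (3,4). |black|=7
Step 7: on WHITE (3,4): turn R to N, flip to black, move to (2,4). |black|=8
Step 8: on WHITE (2,4): turn R to E, flip to black, move to (2,5). |black|=9
Step 9: on WHITE (2,5): turn R to S, flip to black, move to (3,5). |black|=10
Step 10: on BLACK (3,5): turn L to E, flip to white, move to (3,6). |black|=9
Step 11: on WHITE (3,6): turn R to S, flip to black, move to (4,6). |black|=10
Step 12: on BLACK (4,6): turn L to E, flip to white, move to (4,7). |black|=9

Answer: 9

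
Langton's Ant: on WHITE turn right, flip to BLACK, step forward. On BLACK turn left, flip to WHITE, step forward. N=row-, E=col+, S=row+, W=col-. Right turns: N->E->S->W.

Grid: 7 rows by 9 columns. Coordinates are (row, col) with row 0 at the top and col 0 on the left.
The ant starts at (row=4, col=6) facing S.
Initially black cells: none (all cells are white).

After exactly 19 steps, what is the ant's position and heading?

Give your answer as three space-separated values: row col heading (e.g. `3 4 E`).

Step 1: on WHITE (4,6): turn R to W, flip to black, move to (4,5). |black|=1
Step 2: on WHITE (4,5): turn R to N, flip to black, move to (3,5). |black|=2
Step 3: on WHITE (3,5): turn R to E, flip to black, move to (3,6). |black|=3
Step 4: on WHITE (3,6): turn R to S, flip to black, move to (4,6). |black|=4
Step 5: on BLACK (4,6): turn L to E, flip to white, move to (4,7). |black|=3
Step 6: on WHITE (4,7): turn R to S, flip to black, move to (5,7). |black|=4
Step 7: on WHITE (5,7): turn R to W, flip to black, move to (5,6). |black|=5
Step 8: on WHITE (5,6): turn R to N, flip to black, move to (4,6). |black|=6
Step 9: on WHITE (4,6): turn R to E, flip to black, move to (4,7). |black|=7
Step 10: on BLACK (4,7): turn L to N, flip to white, move to (3,7). |black|=6
Step 11: on WHITE (3,7): turn R to E, flip to black, move to (3,8). |black|=7
Step 12: on WHITE (3,8): turn R to S, flip to black, move to (4,8). |black|=8
Step 13: on WHITE (4,8): turn R to W, flip to black, move to (4,7). |black|=9
Step 14: on WHITE (4,7): turn R to N, flip to black, move to (3,7). |black|=10
Step 15: on BLACK (3,7): turn L to W, flip to white, move to (3,6). |black|=9
Step 16: on BLACK (3,6): turn L to S, flip to white, move to (4,6). |black|=8
Step 17: on BLACK (4,6): turn L to E, flip to white, move to (4,7). |black|=7
Step 18: on BLACK (4,7): turn L to N, flip to white, move to (3,7). |black|=6
Step 19: on WHITE (3,7): turn R to E, flip to black, move to (3,8). |black|=7

Answer: 3 8 E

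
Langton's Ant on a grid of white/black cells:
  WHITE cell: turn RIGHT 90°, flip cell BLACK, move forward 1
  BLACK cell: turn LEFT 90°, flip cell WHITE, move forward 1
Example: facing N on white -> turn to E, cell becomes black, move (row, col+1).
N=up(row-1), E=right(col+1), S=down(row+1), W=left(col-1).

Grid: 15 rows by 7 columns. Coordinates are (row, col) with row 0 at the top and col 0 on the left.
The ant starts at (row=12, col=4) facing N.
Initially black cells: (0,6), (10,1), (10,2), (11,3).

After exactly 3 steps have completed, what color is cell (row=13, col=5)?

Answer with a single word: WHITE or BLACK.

Answer: BLACK

Derivation:
Step 1: on WHITE (12,4): turn R to E, flip to black, move to (12,5). |black|=5
Step 2: on WHITE (12,5): turn R to S, flip to black, move to (13,5). |black|=6
Step 3: on WHITE (13,5): turn R to W, flip to black, move to (13,4). |black|=7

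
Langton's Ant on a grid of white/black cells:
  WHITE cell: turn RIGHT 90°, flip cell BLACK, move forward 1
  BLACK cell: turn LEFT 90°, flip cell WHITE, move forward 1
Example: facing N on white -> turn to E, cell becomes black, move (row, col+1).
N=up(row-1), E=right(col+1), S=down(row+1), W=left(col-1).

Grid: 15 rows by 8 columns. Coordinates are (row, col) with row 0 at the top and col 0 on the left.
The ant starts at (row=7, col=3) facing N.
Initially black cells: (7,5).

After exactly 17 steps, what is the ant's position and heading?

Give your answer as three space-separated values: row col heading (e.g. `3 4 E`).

Answer: 7 2 W

Derivation:
Step 1: on WHITE (7,3): turn R to E, flip to black, move to (7,4). |black|=2
Step 2: on WHITE (7,4): turn R to S, flip to black, move to (8,4). |black|=3
Step 3: on WHITE (8,4): turn R to W, flip to black, move to (8,3). |black|=4
Step 4: on WHITE (8,3): turn R to N, flip to black, move to (7,3). |black|=5
Step 5: on BLACK (7,3): turn L to W, flip to white, move to (7,2). |black|=4
Step 6: on WHITE (7,2): turn R to N, flip to black, move to (6,2). |black|=5
Step 7: on WHITE (6,2): turn R to E, flip to black, move to (6,3). |black|=6
Step 8: on WHITE (6,3): turn R to S, flip to black, move to (7,3). |black|=7
Step 9: on WHITE (7,3): turn R to W, flip to black, move to (7,2). |black|=8
Step 10: on BLACK (7,2): turn L to S, flip to white, move to (8,2). |black|=7
Step 11: on WHITE (8,2): turn R to W, flip to black, move to (8,1). |black|=8
Step 12: on WHITE (8,1): turn R to N, flip to black, move to (7,1). |black|=9
Step 13: on WHITE (7,1): turn R to E, flip to black, move to (7,2). |black|=10
Step 14: on WHITE (7,2): turn R to S, flip to black, move to (8,2). |black|=11
Step 15: on BLACK (8,2): turn L to E, flip to white, move to (8,3). |black|=10
Step 16: on BLACK (8,3): turn L to N, flip to white, move to (7,3). |black|=9
Step 17: on BLACK (7,3): turn L to W, flip to white, move to (7,2). |black|=8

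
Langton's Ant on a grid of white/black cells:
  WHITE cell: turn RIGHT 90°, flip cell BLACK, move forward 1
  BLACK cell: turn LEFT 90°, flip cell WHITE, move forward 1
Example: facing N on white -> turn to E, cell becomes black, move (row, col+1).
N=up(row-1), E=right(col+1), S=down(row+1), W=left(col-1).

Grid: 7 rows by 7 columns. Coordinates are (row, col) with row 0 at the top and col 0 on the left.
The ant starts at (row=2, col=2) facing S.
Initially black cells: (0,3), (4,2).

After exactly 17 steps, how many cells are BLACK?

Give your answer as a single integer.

Step 1: on WHITE (2,2): turn R to W, flip to black, move to (2,1). |black|=3
Step 2: on WHITE (2,1): turn R to N, flip to black, move to (1,1). |black|=4
Step 3: on WHITE (1,1): turn R to E, flip to black, move to (1,2). |black|=5
Step 4: on WHITE (1,2): turn R to S, flip to black, move to (2,2). |black|=6
Step 5: on BLACK (2,2): turn L to E, flip to white, move to (2,3). |black|=5
Step 6: on WHITE (2,3): turn R to S, flip to black, move to (3,3). |black|=6
Step 7: on WHITE (3,3): turn R to W, flip to black, move to (3,2). |black|=7
Step 8: on WHITE (3,2): turn R to N, flip to black, move to (2,2). |black|=8
Step 9: on WHITE (2,2): turn R to E, flip to black, move to (2,3). |black|=9
Step 10: on BLACK (2,3): turn L to N, flip to white, move to (1,3). |black|=8
Step 11: on WHITE (1,3): turn R to E, flip to black, move to (1,4). |black|=9
Step 12: on WHITE (1,4): turn R to S, flip to black, move to (2,4). |black|=10
Step 13: on WHITE (2,4): turn R to W, flip to black, move to (2,3). |black|=11
Step 14: on WHITE (2,3): turn R to N, flip to black, move to (1,3). |black|=12
Step 15: on BLACK (1,3): turn L to W, flip to white, move to (1,2). |black|=11
Step 16: on BLACK (1,2): turn L to S, flip to white, move to (2,2). |black|=10
Step 17: on BLACK (2,2): turn L to E, flip to white, move to (2,3). |black|=9

Answer: 9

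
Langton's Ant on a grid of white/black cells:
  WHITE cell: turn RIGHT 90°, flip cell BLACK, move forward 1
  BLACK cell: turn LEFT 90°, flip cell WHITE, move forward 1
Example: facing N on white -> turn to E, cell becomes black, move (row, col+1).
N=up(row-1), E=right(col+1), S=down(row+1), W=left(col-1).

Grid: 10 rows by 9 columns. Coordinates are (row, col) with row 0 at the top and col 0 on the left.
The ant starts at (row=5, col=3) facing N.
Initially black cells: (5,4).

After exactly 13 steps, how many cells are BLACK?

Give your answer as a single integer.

Answer: 6

Derivation:
Step 1: on WHITE (5,3): turn R to E, flip to black, move to (5,4). |black|=2
Step 2: on BLACK (5,4): turn L to N, flip to white, move to (4,4). |black|=1
Step 3: on WHITE (4,4): turn R to E, flip to black, move to (4,5). |black|=2
Step 4: on WHITE (4,5): turn R to S, flip to black, move to (5,5). |black|=3
Step 5: on WHITE (5,5): turn R to W, flip to black, move to (5,4). |black|=4
Step 6: on WHITE (5,4): turn R to N, flip to black, move to (4,4). |black|=5
Step 7: on BLACK (4,4): turn L to W, flip to white, move to (4,3). |black|=4
Step 8: on WHITE (4,3): turn R to N, flip to black, move to (3,3). |black|=5
Step 9: on WHITE (3,3): turn R to E, flip to black, move to (3,4). |black|=6
Step 10: on WHITE (3,4): turn R to S, flip to black, move to (4,4). |black|=7
Step 11: on WHITE (4,4): turn R to W, flip to black, move to (4,3). |black|=8
Step 12: on BLACK (4,3): turn L to S, flip to white, move to (5,3). |black|=7
Step 13: on BLACK (5,3): turn L to E, flip to white, move to (5,4). |black|=6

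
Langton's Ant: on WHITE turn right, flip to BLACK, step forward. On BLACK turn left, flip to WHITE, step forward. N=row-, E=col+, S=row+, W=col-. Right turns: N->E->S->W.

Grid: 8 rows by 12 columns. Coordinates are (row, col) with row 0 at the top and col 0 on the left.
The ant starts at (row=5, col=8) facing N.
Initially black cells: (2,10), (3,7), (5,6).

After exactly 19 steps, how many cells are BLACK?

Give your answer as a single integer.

Step 1: on WHITE (5,8): turn R to E, flip to black, move to (5,9). |black|=4
Step 2: on WHITE (5,9): turn R to S, flip to black, move to (6,9). |black|=5
Step 3: on WHITE (6,9): turn R to W, flip to black, move to (6,8). |black|=6
Step 4: on WHITE (6,8): turn R to N, flip to black, move to (5,8). |black|=7
Step 5: on BLACK (5,8): turn L to W, flip to white, move to (5,7). |black|=6
Step 6: on WHITE (5,7): turn R to N, flip to black, move to (4,7). |black|=7
Step 7: on WHITE (4,7): turn R to E, flip to black, move to (4,8). |black|=8
Step 8: on WHITE (4,8): turn R to S, flip to black, move to (5,8). |black|=9
Step 9: on WHITE (5,8): turn R to W, flip to black, move to (5,7). |black|=10
Step 10: on BLACK (5,7): turn L to S, flip to white, move to (6,7). |black|=9
Step 11: on WHITE (6,7): turn R to W, flip to black, move to (6,6). |black|=10
Step 12: on WHITE (6,6): turn R to N, flip to black, move to (5,6). |black|=11
Step 13: on BLACK (5,6): turn L to W, flip to white, move to (5,5). |black|=10
Step 14: on WHITE (5,5): turn R to N, flip to black, move to (4,5). |black|=11
Step 15: on WHITE (4,5): turn R to E, flip to black, move to (4,6). |black|=12
Step 16: on WHITE (4,6): turn R to S, flip to black, move to (5,6). |black|=13
Step 17: on WHITE (5,6): turn R to W, flip to black, move to (5,5). |black|=14
Step 18: on BLACK (5,5): turn L to S, flip to white, move to (6,5). |black|=13
Step 19: on WHITE (6,5): turn R to W, flip to black, move to (6,4). |black|=14

Answer: 14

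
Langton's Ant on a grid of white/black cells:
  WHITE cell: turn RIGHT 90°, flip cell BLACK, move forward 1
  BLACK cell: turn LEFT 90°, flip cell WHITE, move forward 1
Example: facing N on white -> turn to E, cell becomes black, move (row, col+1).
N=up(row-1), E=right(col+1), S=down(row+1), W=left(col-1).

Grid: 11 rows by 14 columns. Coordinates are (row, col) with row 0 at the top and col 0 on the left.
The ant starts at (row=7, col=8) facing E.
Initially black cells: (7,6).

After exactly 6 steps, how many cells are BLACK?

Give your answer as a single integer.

Answer: 5

Derivation:
Step 1: on WHITE (7,8): turn R to S, flip to black, move to (8,8). |black|=2
Step 2: on WHITE (8,8): turn R to W, flip to black, move to (8,7). |black|=3
Step 3: on WHITE (8,7): turn R to N, flip to black, move to (7,7). |black|=4
Step 4: on WHITE (7,7): turn R to E, flip to black, move to (7,8). |black|=5
Step 5: on BLACK (7,8): turn L to N, flip to white, move to (6,8). |black|=4
Step 6: on WHITE (6,8): turn R to E, flip to black, move to (6,9). |black|=5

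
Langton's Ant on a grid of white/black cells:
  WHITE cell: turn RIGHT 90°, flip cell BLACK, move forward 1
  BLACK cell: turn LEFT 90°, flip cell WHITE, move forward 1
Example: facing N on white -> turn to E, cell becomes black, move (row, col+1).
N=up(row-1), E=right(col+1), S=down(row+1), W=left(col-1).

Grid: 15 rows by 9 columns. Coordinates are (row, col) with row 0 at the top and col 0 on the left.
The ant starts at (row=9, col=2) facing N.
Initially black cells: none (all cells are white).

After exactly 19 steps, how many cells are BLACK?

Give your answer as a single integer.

Step 1: on WHITE (9,2): turn R to E, flip to black, move to (9,3). |black|=1
Step 2: on WHITE (9,3): turn R to S, flip to black, move to (10,3). |black|=2
Step 3: on WHITE (10,3): turn R to W, flip to black, move to (10,2). |black|=3
Step 4: on WHITE (10,2): turn R to N, flip to black, move to (9,2). |black|=4
Step 5: on BLACK (9,2): turn L to W, flip to white, move to (9,1). |black|=3
Step 6: on WHITE (9,1): turn R to N, flip to black, move to (8,1). |black|=4
Step 7: on WHITE (8,1): turn R to E, flip to black, move to (8,2). |black|=5
Step 8: on WHITE (8,2): turn R to S, flip to black, move to (9,2). |black|=6
Step 9: on WHITE (9,2): turn R to W, flip to black, move to (9,1). |black|=7
Step 10: on BLACK (9,1): turn L to S, flip to white, move to (10,1). |black|=6
Step 11: on WHITE (10,1): turn R to W, flip to black, move to (10,0). |black|=7
Step 12: on WHITE (10,0): turn R to N, flip to black, move to (9,0). |black|=8
Step 13: on WHITE (9,0): turn R to E, flip to black, move to (9,1). |black|=9
Step 14: on WHITE (9,1): turn R to S, flip to black, move to (10,1). |black|=10
Step 15: on BLACK (10,1): turn L to E, flip to white, move to (10,2). |black|=9
Step 16: on BLACK (10,2): turn L to N, flip to white, move to (9,2). |black|=8
Step 17: on BLACK (9,2): turn L to W, flip to white, move to (9,1). |black|=7
Step 18: on BLACK (9,1): turn L to S, flip to white, move to (10,1). |black|=6
Step 19: on WHITE (10,1): turn R to W, flip to black, move to (10,0). |black|=7

Answer: 7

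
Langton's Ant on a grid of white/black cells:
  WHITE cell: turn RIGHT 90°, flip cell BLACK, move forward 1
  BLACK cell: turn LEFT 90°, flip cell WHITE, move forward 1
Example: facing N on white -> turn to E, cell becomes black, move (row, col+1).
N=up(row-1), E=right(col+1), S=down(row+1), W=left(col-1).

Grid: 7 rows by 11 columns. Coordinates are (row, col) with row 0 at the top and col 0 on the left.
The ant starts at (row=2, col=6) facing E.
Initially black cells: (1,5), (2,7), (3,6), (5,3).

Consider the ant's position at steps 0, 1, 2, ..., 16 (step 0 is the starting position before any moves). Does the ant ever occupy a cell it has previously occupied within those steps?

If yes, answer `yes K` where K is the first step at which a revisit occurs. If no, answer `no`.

Step 1: on WHITE (2,6): turn R to S, flip to black, move to (3,6). |black|=5 — new cell
Step 2: on BLACK (3,6): turn L to E, flip to white, move to (3,7). |black|=4 — new cell
Step 3: on WHITE (3,7): turn R to S, flip to black, move to (4,7). |black|=5 — new cell
Step 4: on WHITE (4,7): turn R to W, flip to black, move to (4,6). |black|=6 — new cell
Step 5: on WHITE (4,6): turn R to N, flip to black, move to (3,6). |black|=7 — REVISIT

Answer: yes 5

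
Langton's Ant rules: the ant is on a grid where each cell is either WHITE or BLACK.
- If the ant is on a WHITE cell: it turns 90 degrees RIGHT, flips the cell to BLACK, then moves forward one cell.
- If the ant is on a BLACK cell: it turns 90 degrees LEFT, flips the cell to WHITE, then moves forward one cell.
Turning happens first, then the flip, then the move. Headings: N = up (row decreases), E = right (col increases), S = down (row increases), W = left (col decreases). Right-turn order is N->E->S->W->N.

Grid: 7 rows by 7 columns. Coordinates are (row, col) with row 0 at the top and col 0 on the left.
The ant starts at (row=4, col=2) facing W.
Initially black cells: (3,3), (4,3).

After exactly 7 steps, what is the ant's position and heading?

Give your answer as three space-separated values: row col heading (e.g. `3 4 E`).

Answer: 2 3 N

Derivation:
Step 1: on WHITE (4,2): turn R to N, flip to black, move to (3,2). |black|=3
Step 2: on WHITE (3,2): turn R to E, flip to black, move to (3,3). |black|=4
Step 3: on BLACK (3,3): turn L to N, flip to white, move to (2,3). |black|=3
Step 4: on WHITE (2,3): turn R to E, flip to black, move to (2,4). |black|=4
Step 5: on WHITE (2,4): turn R to S, flip to black, move to (3,4). |black|=5
Step 6: on WHITE (3,4): turn R to W, flip to black, move to (3,3). |black|=6
Step 7: on WHITE (3,3): turn R to N, flip to black, move to (2,3). |black|=7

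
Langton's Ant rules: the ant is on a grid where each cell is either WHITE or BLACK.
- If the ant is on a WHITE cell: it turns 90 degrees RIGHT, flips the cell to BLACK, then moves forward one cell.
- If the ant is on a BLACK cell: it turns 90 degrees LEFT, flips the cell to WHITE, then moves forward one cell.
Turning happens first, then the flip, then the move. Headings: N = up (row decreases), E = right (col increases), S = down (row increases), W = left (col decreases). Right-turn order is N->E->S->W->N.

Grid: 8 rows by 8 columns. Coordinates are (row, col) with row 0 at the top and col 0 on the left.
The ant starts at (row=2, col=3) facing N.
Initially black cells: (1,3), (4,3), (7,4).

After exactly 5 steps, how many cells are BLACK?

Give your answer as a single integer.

Answer: 6

Derivation:
Step 1: on WHITE (2,3): turn R to E, flip to black, move to (2,4). |black|=4
Step 2: on WHITE (2,4): turn R to S, flip to black, move to (3,4). |black|=5
Step 3: on WHITE (3,4): turn R to W, flip to black, move to (3,3). |black|=6
Step 4: on WHITE (3,3): turn R to N, flip to black, move to (2,3). |black|=7
Step 5: on BLACK (2,3): turn L to W, flip to white, move to (2,2). |black|=6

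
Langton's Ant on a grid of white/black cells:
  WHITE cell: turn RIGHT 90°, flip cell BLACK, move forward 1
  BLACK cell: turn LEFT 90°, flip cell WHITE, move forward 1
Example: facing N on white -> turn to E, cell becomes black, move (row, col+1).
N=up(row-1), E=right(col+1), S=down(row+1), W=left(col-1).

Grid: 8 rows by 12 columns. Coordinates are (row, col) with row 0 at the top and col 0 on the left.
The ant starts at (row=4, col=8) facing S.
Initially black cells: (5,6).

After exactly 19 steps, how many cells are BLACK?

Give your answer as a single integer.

Step 1: on WHITE (4,8): turn R to W, flip to black, move to (4,7). |black|=2
Step 2: on WHITE (4,7): turn R to N, flip to black, move to (3,7). |black|=3
Step 3: on WHITE (3,7): turn R to E, flip to black, move to (3,8). |black|=4
Step 4: on WHITE (3,8): turn R to S, flip to black, move to (4,8). |black|=5
Step 5: on BLACK (4,8): turn L to E, flip to white, move to (4,9). |black|=4
Step 6: on WHITE (4,9): turn R to S, flip to black, move to (5,9). |black|=5
Step 7: on WHITE (5,9): turn R to W, flip to black, move to (5,8). |black|=6
Step 8: on WHITE (5,8): turn R to N, flip to black, move to (4,8). |black|=7
Step 9: on WHITE (4,8): turn R to E, flip to black, move to (4,9). |black|=8
Step 10: on BLACK (4,9): turn L to N, flip to white, move to (3,9). |black|=7
Step 11: on WHITE (3,9): turn R to E, flip to black, move to (3,10). |black|=8
Step 12: on WHITE (3,10): turn R to S, flip to black, move to (4,10). |black|=9
Step 13: on WHITE (4,10): turn R to W, flip to black, move to (4,9). |black|=10
Step 14: on WHITE (4,9): turn R to N, flip to black, move to (3,9). |black|=11
Step 15: on BLACK (3,9): turn L to W, flip to white, move to (3,8). |black|=10
Step 16: on BLACK (3,8): turn L to S, flip to white, move to (4,8). |black|=9
Step 17: on BLACK (4,8): turn L to E, flip to white, move to (4,9). |black|=8
Step 18: on BLACK (4,9): turn L to N, flip to white, move to (3,9). |black|=7
Step 19: on WHITE (3,9): turn R to E, flip to black, move to (3,10). |black|=8

Answer: 8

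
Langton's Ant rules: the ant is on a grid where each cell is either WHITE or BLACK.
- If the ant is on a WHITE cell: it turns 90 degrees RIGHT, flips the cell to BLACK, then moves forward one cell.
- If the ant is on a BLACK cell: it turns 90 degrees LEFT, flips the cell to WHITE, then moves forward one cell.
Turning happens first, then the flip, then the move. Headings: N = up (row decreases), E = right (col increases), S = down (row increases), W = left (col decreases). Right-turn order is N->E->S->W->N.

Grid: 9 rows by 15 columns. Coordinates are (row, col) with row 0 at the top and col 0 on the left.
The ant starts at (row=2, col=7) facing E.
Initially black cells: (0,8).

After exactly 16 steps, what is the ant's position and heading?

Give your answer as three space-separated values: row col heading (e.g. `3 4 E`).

Answer: 2 7 E

Derivation:
Step 1: on WHITE (2,7): turn R to S, flip to black, move to (3,7). |black|=2
Step 2: on WHITE (3,7): turn R to W, flip to black, move to (3,6). |black|=3
Step 3: on WHITE (3,6): turn R to N, flip to black, move to (2,6). |black|=4
Step 4: on WHITE (2,6): turn R to E, flip to black, move to (2,7). |black|=5
Step 5: on BLACK (2,7): turn L to N, flip to white, move to (1,7). |black|=4
Step 6: on WHITE (1,7): turn R to E, flip to black, move to (1,8). |black|=5
Step 7: on WHITE (1,8): turn R to S, flip to black, move to (2,8). |black|=6
Step 8: on WHITE (2,8): turn R to W, flip to black, move to (2,7). |black|=7
Step 9: on WHITE (2,7): turn R to N, flip to black, move to (1,7). |black|=8
Step 10: on BLACK (1,7): turn L to W, flip to white, move to (1,6). |black|=7
Step 11: on WHITE (1,6): turn R to N, flip to black, move to (0,6). |black|=8
Step 12: on WHITE (0,6): turn R to E, flip to black, move to (0,7). |black|=9
Step 13: on WHITE (0,7): turn R to S, flip to black, move to (1,7). |black|=10
Step 14: on WHITE (1,7): turn R to W, flip to black, move to (1,6). |black|=11
Step 15: on BLACK (1,6): turn L to S, flip to white, move to (2,6). |black|=10
Step 16: on BLACK (2,6): turn L to E, flip to white, move to (2,7). |black|=9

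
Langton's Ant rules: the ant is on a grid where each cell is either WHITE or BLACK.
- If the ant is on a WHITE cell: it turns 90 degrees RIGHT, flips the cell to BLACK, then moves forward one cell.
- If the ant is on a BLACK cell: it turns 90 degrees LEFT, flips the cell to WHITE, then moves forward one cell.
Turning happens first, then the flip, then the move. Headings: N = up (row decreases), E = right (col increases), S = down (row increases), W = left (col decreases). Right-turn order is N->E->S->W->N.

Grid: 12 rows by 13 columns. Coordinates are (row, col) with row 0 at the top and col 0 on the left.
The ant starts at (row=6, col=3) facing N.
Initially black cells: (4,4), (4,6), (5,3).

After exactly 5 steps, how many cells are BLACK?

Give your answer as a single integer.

Answer: 6

Derivation:
Step 1: on WHITE (6,3): turn R to E, flip to black, move to (6,4). |black|=4
Step 2: on WHITE (6,4): turn R to S, flip to black, move to (7,4). |black|=5
Step 3: on WHITE (7,4): turn R to W, flip to black, move to (7,3). |black|=6
Step 4: on WHITE (7,3): turn R to N, flip to black, move to (6,3). |black|=7
Step 5: on BLACK (6,3): turn L to W, flip to white, move to (6,2). |black|=6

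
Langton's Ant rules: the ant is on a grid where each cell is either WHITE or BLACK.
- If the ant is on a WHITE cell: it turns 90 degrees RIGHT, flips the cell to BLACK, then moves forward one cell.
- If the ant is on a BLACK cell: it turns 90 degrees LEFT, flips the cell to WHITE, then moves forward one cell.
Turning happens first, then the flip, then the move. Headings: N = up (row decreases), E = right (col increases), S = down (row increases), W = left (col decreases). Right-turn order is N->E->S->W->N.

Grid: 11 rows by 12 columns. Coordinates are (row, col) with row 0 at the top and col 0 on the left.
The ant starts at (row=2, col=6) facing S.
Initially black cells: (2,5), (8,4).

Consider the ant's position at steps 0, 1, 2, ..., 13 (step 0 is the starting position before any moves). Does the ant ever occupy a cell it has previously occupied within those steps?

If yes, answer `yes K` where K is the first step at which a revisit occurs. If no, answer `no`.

Step 1: on WHITE (2,6): turn R to W, flip to black, move to (2,5). |black|=3 — new cell
Step 2: on BLACK (2,5): turn L to S, flip to white, move to (3,5). |black|=2 — new cell
Step 3: on WHITE (3,5): turn R to W, flip to black, move to (3,4). |black|=3 — new cell
Step 4: on WHITE (3,4): turn R to N, flip to black, move to (2,4). |black|=4 — new cell
Step 5: on WHITE (2,4): turn R to E, flip to black, move to (2,5). |black|=5 — REVISIT

Answer: yes 5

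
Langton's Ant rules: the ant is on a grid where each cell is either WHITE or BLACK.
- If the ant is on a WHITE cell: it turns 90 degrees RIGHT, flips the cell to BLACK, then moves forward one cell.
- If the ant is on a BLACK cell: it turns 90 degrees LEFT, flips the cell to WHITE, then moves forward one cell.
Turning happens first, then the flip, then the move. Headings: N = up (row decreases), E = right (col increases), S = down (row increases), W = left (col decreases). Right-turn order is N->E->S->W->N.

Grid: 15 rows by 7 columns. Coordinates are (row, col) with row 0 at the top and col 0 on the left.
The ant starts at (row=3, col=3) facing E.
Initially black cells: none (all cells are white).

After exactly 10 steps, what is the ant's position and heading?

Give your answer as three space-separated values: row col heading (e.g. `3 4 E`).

Answer: 2 2 W

Derivation:
Step 1: on WHITE (3,3): turn R to S, flip to black, move to (4,3). |black|=1
Step 2: on WHITE (4,3): turn R to W, flip to black, move to (4,2). |black|=2
Step 3: on WHITE (4,2): turn R to N, flip to black, move to (3,2). |black|=3
Step 4: on WHITE (3,2): turn R to E, flip to black, move to (3,3). |black|=4
Step 5: on BLACK (3,3): turn L to N, flip to white, move to (2,3). |black|=3
Step 6: on WHITE (2,3): turn R to E, flip to black, move to (2,4). |black|=4
Step 7: on WHITE (2,4): turn R to S, flip to black, move to (3,4). |black|=5
Step 8: on WHITE (3,4): turn R to W, flip to black, move to (3,3). |black|=6
Step 9: on WHITE (3,3): turn R to N, flip to black, move to (2,3). |black|=7
Step 10: on BLACK (2,3): turn L to W, flip to white, move to (2,2). |black|=6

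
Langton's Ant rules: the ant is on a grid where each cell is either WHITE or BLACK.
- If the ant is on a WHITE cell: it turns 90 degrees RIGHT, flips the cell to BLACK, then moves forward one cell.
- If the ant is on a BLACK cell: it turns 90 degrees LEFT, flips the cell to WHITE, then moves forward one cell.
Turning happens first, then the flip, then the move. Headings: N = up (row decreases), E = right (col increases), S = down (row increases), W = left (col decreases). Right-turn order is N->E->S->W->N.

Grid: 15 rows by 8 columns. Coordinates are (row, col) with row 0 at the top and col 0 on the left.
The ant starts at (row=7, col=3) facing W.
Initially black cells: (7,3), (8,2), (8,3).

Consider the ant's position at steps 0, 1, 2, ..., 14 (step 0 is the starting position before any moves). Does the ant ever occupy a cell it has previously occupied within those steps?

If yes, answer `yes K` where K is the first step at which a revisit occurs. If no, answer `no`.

Step 1: on BLACK (7,3): turn L to S, flip to white, move to (8,3). |black|=2 — new cell
Step 2: on BLACK (8,3): turn L to E, flip to white, move to (8,4). |black|=1 — new cell
Step 3: on WHITE (8,4): turn R to S, flip to black, move to (9,4). |black|=2 — new cell
Step 4: on WHITE (9,4): turn R to W, flip to black, move to (9,3). |black|=3 — new cell
Step 5: on WHITE (9,3): turn R to N, flip to black, move to (8,3). |black|=4 — REVISIT

Answer: yes 5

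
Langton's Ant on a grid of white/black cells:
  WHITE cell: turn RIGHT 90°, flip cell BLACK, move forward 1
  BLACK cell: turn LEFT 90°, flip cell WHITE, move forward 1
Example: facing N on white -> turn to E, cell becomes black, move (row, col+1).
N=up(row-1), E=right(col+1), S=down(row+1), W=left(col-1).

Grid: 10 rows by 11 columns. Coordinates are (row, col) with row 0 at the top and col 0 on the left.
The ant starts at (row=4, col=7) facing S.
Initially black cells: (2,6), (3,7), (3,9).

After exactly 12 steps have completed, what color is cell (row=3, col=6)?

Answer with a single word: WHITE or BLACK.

Answer: WHITE

Derivation:
Step 1: on WHITE (4,7): turn R to W, flip to black, move to (4,6). |black|=4
Step 2: on WHITE (4,6): turn R to N, flip to black, move to (3,6). |black|=5
Step 3: on WHITE (3,6): turn R to E, flip to black, move to (3,7). |black|=6
Step 4: on BLACK (3,7): turn L to N, flip to white, move to (2,7). |black|=5
Step 5: on WHITE (2,7): turn R to E, flip to black, move to (2,8). |black|=6
Step 6: on WHITE (2,8): turn R to S, flip to black, move to (3,8). |black|=7
Step 7: on WHITE (3,8): turn R to W, flip to black, move to (3,7). |black|=8
Step 8: on WHITE (3,7): turn R to N, flip to black, move to (2,7). |black|=9
Step 9: on BLACK (2,7): turn L to W, flip to white, move to (2,6). |black|=8
Step 10: on BLACK (2,6): turn L to S, flip to white, move to (3,6). |black|=7
Step 11: on BLACK (3,6): turn L to E, flip to white, move to (3,7). |black|=6
Step 12: on BLACK (3,7): turn L to N, flip to white, move to (2,7). |black|=5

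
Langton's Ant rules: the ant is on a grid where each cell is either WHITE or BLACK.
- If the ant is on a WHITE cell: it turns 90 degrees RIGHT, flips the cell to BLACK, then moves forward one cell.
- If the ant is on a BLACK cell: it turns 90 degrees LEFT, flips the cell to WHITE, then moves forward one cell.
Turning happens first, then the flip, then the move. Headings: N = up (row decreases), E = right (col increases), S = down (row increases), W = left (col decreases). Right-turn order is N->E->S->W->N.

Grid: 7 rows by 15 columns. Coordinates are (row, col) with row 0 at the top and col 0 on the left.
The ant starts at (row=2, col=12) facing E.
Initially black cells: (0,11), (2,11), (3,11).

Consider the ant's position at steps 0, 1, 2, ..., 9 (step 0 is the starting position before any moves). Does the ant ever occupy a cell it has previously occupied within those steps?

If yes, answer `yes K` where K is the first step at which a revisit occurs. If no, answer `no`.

Step 1: on WHITE (2,12): turn R to S, flip to black, move to (3,12). |black|=4 — new cell
Step 2: on WHITE (3,12): turn R to W, flip to black, move to (3,11). |black|=5 — new cell
Step 3: on BLACK (3,11): turn L to S, flip to white, move to (4,11). |black|=4 — new cell
Step 4: on WHITE (4,11): turn R to W, flip to black, move to (4,10). |black|=5 — new cell
Step 5: on WHITE (4,10): turn R to N, flip to black, move to (3,10). |black|=6 — new cell
Step 6: on WHITE (3,10): turn R to E, flip to black, move to (3,11). |black|=7 — REVISIT

Answer: yes 6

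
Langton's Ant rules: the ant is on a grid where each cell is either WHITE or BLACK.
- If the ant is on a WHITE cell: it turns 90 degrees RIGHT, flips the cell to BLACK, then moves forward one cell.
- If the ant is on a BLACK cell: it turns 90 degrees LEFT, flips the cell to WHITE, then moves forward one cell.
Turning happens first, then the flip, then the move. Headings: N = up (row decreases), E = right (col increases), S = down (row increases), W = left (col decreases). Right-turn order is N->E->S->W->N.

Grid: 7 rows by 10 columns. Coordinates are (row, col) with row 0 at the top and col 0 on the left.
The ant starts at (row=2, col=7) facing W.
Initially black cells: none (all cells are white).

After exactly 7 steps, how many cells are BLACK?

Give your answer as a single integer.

Step 1: on WHITE (2,7): turn R to N, flip to black, move to (1,7). |black|=1
Step 2: on WHITE (1,7): turn R to E, flip to black, move to (1,8). |black|=2
Step 3: on WHITE (1,8): turn R to S, flip to black, move to (2,8). |black|=3
Step 4: on WHITE (2,8): turn R to W, flip to black, move to (2,7). |black|=4
Step 5: on BLACK (2,7): turn L to S, flip to white, move to (3,7). |black|=3
Step 6: on WHITE (3,7): turn R to W, flip to black, move to (3,6). |black|=4
Step 7: on WHITE (3,6): turn R to N, flip to black, move to (2,6). |black|=5

Answer: 5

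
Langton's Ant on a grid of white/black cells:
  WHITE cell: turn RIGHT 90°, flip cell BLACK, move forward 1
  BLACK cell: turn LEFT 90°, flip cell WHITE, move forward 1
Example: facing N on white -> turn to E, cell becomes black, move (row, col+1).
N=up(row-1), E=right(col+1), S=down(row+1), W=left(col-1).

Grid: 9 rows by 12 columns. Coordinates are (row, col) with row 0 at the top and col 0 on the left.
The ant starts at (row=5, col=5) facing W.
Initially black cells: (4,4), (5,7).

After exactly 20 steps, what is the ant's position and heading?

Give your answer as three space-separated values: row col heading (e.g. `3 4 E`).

Answer: 7 7 E

Derivation:
Step 1: on WHITE (5,5): turn R to N, flip to black, move to (4,5). |black|=3
Step 2: on WHITE (4,5): turn R to E, flip to black, move to (4,6). |black|=4
Step 3: on WHITE (4,6): turn R to S, flip to black, move to (5,6). |black|=5
Step 4: on WHITE (5,6): turn R to W, flip to black, move to (5,5). |black|=6
Step 5: on BLACK (5,5): turn L to S, flip to white, move to (6,5). |black|=5
Step 6: on WHITE (6,5): turn R to W, flip to black, move to (6,4). |black|=6
Step 7: on WHITE (6,4): turn R to N, flip to black, move to (5,4). |black|=7
Step 8: on WHITE (5,4): turn R to E, flip to black, move to (5,5). |black|=8
Step 9: on WHITE (5,5): turn R to S, flip to black, move to (6,5). |black|=9
Step 10: on BLACK (6,5): turn L to E, flip to white, move to (6,6). |black|=8
Step 11: on WHITE (6,6): turn R to S, flip to black, move to (7,6). |black|=9
Step 12: on WHITE (7,6): turn R to W, flip to black, move to (7,5). |black|=10
Step 13: on WHITE (7,5): turn R to N, flip to black, move to (6,5). |black|=11
Step 14: on WHITE (6,5): turn R to E, flip to black, move to (6,6). |black|=12
Step 15: on BLACK (6,6): turn L to N, flip to white, move to (5,6). |black|=11
Step 16: on BLACK (5,6): turn L to W, flip to white, move to (5,5). |black|=10
Step 17: on BLACK (5,5): turn L to S, flip to white, move to (6,5). |black|=9
Step 18: on BLACK (6,5): turn L to E, flip to white, move to (6,6). |black|=8
Step 19: on WHITE (6,6): turn R to S, flip to black, move to (7,6). |black|=9
Step 20: on BLACK (7,6): turn L to E, flip to white, move to (7,7). |black|=8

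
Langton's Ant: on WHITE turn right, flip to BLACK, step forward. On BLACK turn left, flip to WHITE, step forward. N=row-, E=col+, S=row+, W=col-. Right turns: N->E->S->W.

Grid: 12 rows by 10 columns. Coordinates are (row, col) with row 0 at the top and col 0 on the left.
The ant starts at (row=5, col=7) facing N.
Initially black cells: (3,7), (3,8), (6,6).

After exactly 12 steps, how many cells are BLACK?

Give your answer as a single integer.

Step 1: on WHITE (5,7): turn R to E, flip to black, move to (5,8). |black|=4
Step 2: on WHITE (5,8): turn R to S, flip to black, move to (6,8). |black|=5
Step 3: on WHITE (6,8): turn R to W, flip to black, move to (6,7). |black|=6
Step 4: on WHITE (6,7): turn R to N, flip to black, move to (5,7). |black|=7
Step 5: on BLACK (5,7): turn L to W, flip to white, move to (5,6). |black|=6
Step 6: on WHITE (5,6): turn R to N, flip to black, move to (4,6). |black|=7
Step 7: on WHITE (4,6): turn R to E, flip to black, move to (4,7). |black|=8
Step 8: on WHITE (4,7): turn R to S, flip to black, move to (5,7). |black|=9
Step 9: on WHITE (5,7): turn R to W, flip to black, move to (5,6). |black|=10
Step 10: on BLACK (5,6): turn L to S, flip to white, move to (6,6). |black|=9
Step 11: on BLACK (6,6): turn L to E, flip to white, move to (6,7). |black|=8
Step 12: on BLACK (6,7): turn L to N, flip to white, move to (5,7). |black|=7

Answer: 7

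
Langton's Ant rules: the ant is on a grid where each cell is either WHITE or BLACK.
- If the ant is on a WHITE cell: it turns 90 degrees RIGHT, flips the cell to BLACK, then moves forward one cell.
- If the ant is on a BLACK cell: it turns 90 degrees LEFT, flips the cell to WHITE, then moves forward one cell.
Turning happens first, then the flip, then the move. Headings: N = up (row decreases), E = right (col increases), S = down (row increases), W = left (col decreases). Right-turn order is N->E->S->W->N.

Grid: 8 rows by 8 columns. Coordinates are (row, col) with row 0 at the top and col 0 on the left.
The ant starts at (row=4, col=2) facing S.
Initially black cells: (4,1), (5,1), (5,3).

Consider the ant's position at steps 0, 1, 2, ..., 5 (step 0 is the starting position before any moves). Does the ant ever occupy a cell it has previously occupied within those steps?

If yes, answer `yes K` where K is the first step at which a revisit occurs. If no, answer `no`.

Step 1: on WHITE (4,2): turn R to W, flip to black, move to (4,1). |black|=4 — new cell
Step 2: on BLACK (4,1): turn L to S, flip to white, move to (5,1). |black|=3 — new cell
Step 3: on BLACK (5,1): turn L to E, flip to white, move to (5,2). |black|=2 — new cell
Step 4: on WHITE (5,2): turn R to S, flip to black, move to (6,2). |black|=3 — new cell
Step 5: on WHITE (6,2): turn R to W, flip to black, move to (6,1). |black|=4 — new cell
No revisit within 5 steps.

Answer: no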